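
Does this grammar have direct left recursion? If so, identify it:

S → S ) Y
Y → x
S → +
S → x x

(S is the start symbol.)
Yes, S is left-recursive

Direct left recursion occurs when N → N α for some non-terminal N (the right-hand side begins with the left-hand side itself).

S → S ) Y: LEFT RECURSIVE (starts with S)
Y → x: starts with x
S → +: starts with '+'
S → x x: starts with x

The grammar has direct left recursion on: S.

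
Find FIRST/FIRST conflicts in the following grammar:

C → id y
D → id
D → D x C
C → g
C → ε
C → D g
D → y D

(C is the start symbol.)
Yes. C → id y / C → D g on { 'id' }; D → id / D → D x C on { 'id' }; D → D x C / D → y D on { 'y' }

A FIRST/FIRST conflict occurs when two productions N → α and N → β for the same non-terminal have FIRST(α) ∩ FIRST(β) ≠ ∅ (with ε ∈ FIRST of a nullable right-hand side, so two nullable alternatives also conflict).

FIRST sets of the non-terminals at (or reachable through a nullable prefix from) the front of some alternative:
  FIRST(D) = { 'id', 'y' }

Productions for C:
  C → id y: FIRST = { 'id' }
  C → g: FIRST = { 'g' }
  C → ε: FIRST = { ε }
  C → D g: FIRST = { 'id', 'y' }
Productions for D:
  D → id: FIRST = { 'id' }
  D → D x C: FIRST = { 'id', 'y' }
  D → y D: FIRST = { 'y' }

Conflict for C: C → id y and C → D g
  Overlap: { 'id' }
Conflict for D: D → id and D → D x C
  Overlap: { 'id' }
Conflict for D: D → D x C and D → y D
  Overlap: { 'y' }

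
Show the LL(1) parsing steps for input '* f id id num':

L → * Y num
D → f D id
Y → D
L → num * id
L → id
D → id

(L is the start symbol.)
LL(1) parsing maintains a stack (initially the start symbol over $) and the input. At each step: if the stack top is a terminal, match it against the current input token; if it is a non-terminal N, replace it with the RHS of M[N, lookahead] (the unique production whose predict set contains the lookahead).

Stack is shown with the top on the left.

Stack         Input            Action
-------------------------------------
L $           * f id id num $  output L → * Y num
* Y num $     * f id id num $  match '*'
Y num $       f id id num $    output Y → D
D num $       f id id num $    output D → f D id
f D id num $  f id id num $    match 'f'
D id num $    id id num $      output D → id
id id num $   id id num $      match 'id'
id num $      id num $         match 'id'
num $         num $            match 'num'
$             $                accept

The string is accepted.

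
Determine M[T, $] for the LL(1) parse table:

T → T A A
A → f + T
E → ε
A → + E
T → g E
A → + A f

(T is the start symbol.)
Empty (error entry)

To find M[T, $], we find productions for T where $ is in the predict set (PREDICT(N → α) = (FIRST(α) \ {ε}) ∪ (FOLLOW(N) if α ⇒* ε)).

Relevant sets:
  FIRST(T) = { 'g' }

T → T A A: PREDICT = { 'g' }
T → g E: PREDICT = { 'g' }

M[T, $] is empty (no production applies)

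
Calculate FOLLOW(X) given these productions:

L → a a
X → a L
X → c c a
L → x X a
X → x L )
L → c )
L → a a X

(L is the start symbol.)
{ $, ')', 'a' }

In L → x X a: X is followed by a, add FIRST(a) \ {ε} = { 'a' }
In L → a a X: X is at the end, add FOLLOW(L)

The FOLLOW sets referred to above (computed the same way, to a fixed point):
  FOLLOW(L) = { $, ')', 'a' }

Taking the union: FOLLOW(X) = { $, ')', 'a' }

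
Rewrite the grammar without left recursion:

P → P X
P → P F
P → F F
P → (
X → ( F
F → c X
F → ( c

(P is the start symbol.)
P is directly left-recursive. The standard transformation for
  A → A α₁ | ... | A α_m | β₁ | ... | β_n
is
  A  → β₁ A' | ... | β_n A'
  A' → α₁ A' | ... | α_m A' | ε

P → F F becomes P → F F P'
P → ( becomes P → ( P'
P → P X becomes P' → X P'
P → P F becomes P' → F P'
Add P' → ε

Productions for other non-terminals are unchanged:
  X → ( F
  F → c X
  F → ( c

Resulting grammar:
P → F F P'
P → ( P'
P' → X P'
P' → F P'
P' → ε
X → ( F
F → c X
F → ( c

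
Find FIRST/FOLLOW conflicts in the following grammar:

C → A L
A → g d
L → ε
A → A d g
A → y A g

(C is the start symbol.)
A FIRST/FOLLOW conflict occurs when a non-terminal N has a nullable alternative N → β (β ⇒* ε) and another alternative N → α with FIRST(α) ∩ FOLLOW(N) ≠ ∅: on such a lookahead the parser cannot decide between expanding α and letting N vanish via β.

Nullable non-terminals: L.
L has a nullable alternative but only one production, so nothing to check.

A, C have no nullable alternative, so no FIRST/FOLLOW check is needed there.

No FIRST/FOLLOW conflicts found.

Answer: No FIRST/FOLLOW conflicts.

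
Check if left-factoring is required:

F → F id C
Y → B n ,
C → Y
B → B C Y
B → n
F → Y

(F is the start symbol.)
No, left-factoring is not needed

Left-factoring is needed when two productions for the same non-terminal
share a common prefix on the right-hand side.

Productions for F:
  F → F id C
  F → Y
Productions for B:
  B → B C Y
  B → n

No common prefixes found.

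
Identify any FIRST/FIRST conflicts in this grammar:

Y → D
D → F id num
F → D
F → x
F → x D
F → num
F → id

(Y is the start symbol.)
FIRST sets of the non-terminals at (or reachable through a nullable prefix from) the front of some alternative:
  FIRST(D) = { 'id', 'num', 'x' }

Productions for F:
  F → D: FIRST = { 'id', 'num', 'x' }
  F → x: FIRST = { 'x' }
  F → x D: FIRST = { 'x' }
  F → num: FIRST = { 'num' }
  F → id: FIRST = { 'id' }
Y, D have only one production, so no FIRST/FIRST conflict is possible there.

Conflict for F: F → D and F → x
  Overlap: { 'x' }
Conflict for F: F → D and F → x D
  Overlap: { 'x' }
Conflict for F: F → D and F → num
  Overlap: { 'num' }
Conflict for F: F → D and F → id
  Overlap: { 'id' }
Conflict for F: F → x and F → x D
  Overlap: { 'x' }

Answer: Yes. F → D / F → x on { 'x' }; F → D / F → x D on { 'x' }; F → D / F → num on { 'num' }; F → D / F → id on { 'id' }; F → x / F → x D on { 'x' }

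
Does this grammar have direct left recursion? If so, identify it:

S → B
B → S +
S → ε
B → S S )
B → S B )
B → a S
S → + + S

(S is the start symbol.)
Direct left recursion occurs when N → N α for some non-terminal N (the right-hand side begins with the left-hand side itself).

S → B: starts with B
B → S +: starts with S
S → ε: starts with ε
B → S S ): starts with S
B → S B ): starts with S
B → a S: starts with a
S → + + S: starts with '+'

No direct left recursion found.

Answer: No direct left recursion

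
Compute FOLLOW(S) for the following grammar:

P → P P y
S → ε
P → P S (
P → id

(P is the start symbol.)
{ '(' }

To compute FOLLOW(S), find every occurrence of S on a right-hand side N → α S β: add FIRST(β) \ {ε}, and if β is empty or nullable also add FOLLOW(N). Iterate to a fixed point.

In P → P S (: S is followed by '(', add FIRST('(') \ {ε} = { '(' }

Taking the union: FOLLOW(S) = { '(' }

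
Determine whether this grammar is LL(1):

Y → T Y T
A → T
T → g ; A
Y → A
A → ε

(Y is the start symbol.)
A grammar is LL(1) if for each non-terminal N with multiple productions, the predict sets of those productions are pairwise disjoint, where PREDICT(N → α) = (FIRST(α) \ {ε}) ∪ (FOLLOW(N) if α ⇒* ε).

Relevant sets:
  FIRST(T) = { 'g' }
  FIRST(A) = { 'g', ε }
  FOLLOW(Y) = { $, 'g' }
  FOLLOW(A) = { $, 'g' }

For Y:
  PREDICT(Y → T Y T) = { 'g' }
  PREDICT(Y → A) = { $, 'g' }
For A:
  PREDICT(A → T) = { 'g' }
  PREDICT(A → ε) = { $, 'g' }
T has a single production, so nothing to check there.

Conflict found: Predict set conflict for Y: { 'g' }
The grammar is NOT LL(1).

Answer: No. Predict set conflict for Y: { 'g' }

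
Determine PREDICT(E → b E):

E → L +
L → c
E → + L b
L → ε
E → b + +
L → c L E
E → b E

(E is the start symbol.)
PREDICT(E → b E) = (FIRST(RHS) \ {ε}) ∪ (FOLLOW(E) if ε ∈ FIRST(RHS), i.e. RHS ⇒* ε)
FIRST(b E) = { 'b' }
ε ∉ FIRST(b E), so FOLLOW(E) is not added.
PREDICT(E → b E) = { 'b' }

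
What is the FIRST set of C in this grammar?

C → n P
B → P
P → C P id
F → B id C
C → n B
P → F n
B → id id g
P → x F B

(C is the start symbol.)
{ 'n' }

From C → n P:
  - n is a terminal: add 'n' and stop
From C → n B:
  - n is a terminal: add 'n' and stop

Collecting: FIRST(C) = { 'n' }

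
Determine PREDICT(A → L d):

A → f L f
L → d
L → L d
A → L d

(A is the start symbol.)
PREDICT(A → L d) = (FIRST(RHS) \ {ε}) ∪ (FOLLOW(A) if ε ∈ FIRST(RHS), i.e. RHS ⇒* ε)
FIRST(L) = { 'd' }
FIRST(L d) = { 'd' }
ε ∉ FIRST(L d), so FOLLOW(A) is not added.
PREDICT(A → L d) = { 'd' }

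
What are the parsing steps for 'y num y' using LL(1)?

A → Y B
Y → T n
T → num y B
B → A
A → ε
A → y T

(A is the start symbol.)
LL(1) parsing maintains a stack (initially the start symbol over $) and the input. At each step: if the stack top is a terminal, match it against the current input token; if it is a non-terminal N, replace it with the RHS of M[N, lookahead] (the unique production whose predict set contains the lookahead).

Stack is shown with the top on the left.

Stack      Input      Action
----------------------------
A $        y num y $  output A → y T
y T $      y num y $  match 'y'
T $        num y $    output T → num y B
num y B $  num y $    match 'num'
y B $      y $        match 'y'
B $        $          output B → A
A $        $          output A → ε
$          $          accept

The string is accepted.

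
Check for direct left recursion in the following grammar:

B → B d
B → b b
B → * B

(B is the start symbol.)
Yes, B is left-recursive

B → B d: LEFT RECURSIVE (starts with B)
B → b b: starts with b
B → * B: starts with '*'

The grammar has direct left recursion on: B.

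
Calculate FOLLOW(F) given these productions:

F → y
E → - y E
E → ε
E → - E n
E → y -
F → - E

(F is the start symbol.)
{ $ }

F is the start symbol, so $ ∈ FOLLOW(F).
F does not occur on any right-hand side.

Taking the union: FOLLOW(F) = { $ }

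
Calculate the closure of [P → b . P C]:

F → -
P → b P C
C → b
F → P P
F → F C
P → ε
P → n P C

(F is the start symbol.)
{ [P → . b P C], [P → . n P C], [P → .], [P → b . P C] }

Start with: [P → b . P C]
  [P → b . P C] has the dot before P: add [P → . b P C], [P → .], [P → . n P C]
No further items can be added.

CLOSURE = { [P → . b P C], [P → . n P C], [P → .], [P → b . P C] }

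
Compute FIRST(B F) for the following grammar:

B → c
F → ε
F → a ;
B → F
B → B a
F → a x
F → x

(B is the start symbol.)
FIRST sets of the non-terminals involved (from the grammar, by fixed-point iteration):
  FIRST(B) = { 'a', 'c', 'x', ε }
  FIRST(F) = { 'a', 'x', ε }

To compute FIRST(B F), process the symbols left to right:
Symbol B is a non-terminal. Add FIRST(B) \ {ε} = { 'a', 'c', 'x' }
B is nullable (ε ∈ FIRST(B)), continue to the next symbol.
Symbol F is a non-terminal. Add FIRST(F) \ {ε} = { 'a', 'x' }
F is nullable (ε ∈ FIRST(F)), continue to the next symbol.
All symbols are nullable, so ε is in the result.
FIRST(B F) = { 'a', 'c', 'x', ε }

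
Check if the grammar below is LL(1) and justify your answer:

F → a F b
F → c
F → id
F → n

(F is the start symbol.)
Yes, the grammar is LL(1).

For F:
  PREDICT(F → a F b) = { 'a' }
  PREDICT(F → c) = { 'c' }
  PREDICT(F → id) = { 'id' }
  PREDICT(F → n) = { 'n' }

All predict sets are disjoint. The grammar IS LL(1).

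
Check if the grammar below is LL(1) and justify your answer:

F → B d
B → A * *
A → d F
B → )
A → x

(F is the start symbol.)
A grammar is LL(1) if for each non-terminal N with multiple productions, the predict sets of those productions are pairwise disjoint, where PREDICT(N → α) = (FIRST(α) \ {ε}) ∪ (FOLLOW(N) if α ⇒* ε).

Relevant sets:
  FIRST(A) = { 'd', 'x' }

For B:
  PREDICT(B → A '*' '*') = { 'd', 'x' }
  PREDICT(B → ')') = { ')' }
For A:
  PREDICT(A → d F) = { 'd' }
  PREDICT(A → x) = { 'x' }
F has a single production, so nothing to check there.

All predict sets are disjoint. The grammar IS LL(1).

Answer: Yes, the grammar is LL(1).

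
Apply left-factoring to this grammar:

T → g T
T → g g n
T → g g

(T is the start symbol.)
Left-factoring transforms A → αβ₁ | αβ₂ into A → αA' and A' → β₁ | β₂
(α is the longest common prefix among the alternatives). Repeat until
no nonterminal has two alternatives with a common prefix.

Round 1: T has alternatives sharing prefix 'g'. Introduce T': T → g T'
  Add: T' → T
  Add: T' → g n
  Add: T' → g

Round 2: T' has alternatives sharing prefix 'g'. Introduce T'': T' → g T''
  Add: T'' → n
  Add: T'' → ε

No remaining common prefixes — done.

Resulting grammar:
T → g T'
T' → T
T' → g T''
T'' → n
T'' → ε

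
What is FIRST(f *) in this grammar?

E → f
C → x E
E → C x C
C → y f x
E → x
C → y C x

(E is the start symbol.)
To compute FIRST(f *), process the symbols left to right:
Symbol f is a terminal. Add 'f' and stop.
FIRST(f *) = { 'f' }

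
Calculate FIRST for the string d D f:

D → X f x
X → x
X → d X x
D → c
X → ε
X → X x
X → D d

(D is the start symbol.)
{ 'd' }

To compute FIRST(d D f), process the symbols left to right:
Symbol d is a terminal. Add 'd' and stop.
FIRST(d D f) = { 'd' }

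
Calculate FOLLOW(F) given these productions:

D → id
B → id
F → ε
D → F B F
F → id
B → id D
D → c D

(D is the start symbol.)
To compute FOLLOW(F), find every occurrence of F on a right-hand side N → α F β: add FIRST(β) \ {ε}, and if β is empty or nullable also add FOLLOW(N). Iterate to a fixed point.

In D → F B F: F is followed by B F, add FIRST(B F) \ {ε} = { 'id' }
In D → F B F: F is at the end, add FOLLOW(D)

The FOLLOW sets referred to above (computed the same way, to a fixed point):
  FOLLOW(D) = { $, 'id' }

Taking the union: FOLLOW(F) = { $, 'id' }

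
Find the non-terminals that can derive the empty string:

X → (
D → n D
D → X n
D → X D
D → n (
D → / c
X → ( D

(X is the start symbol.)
A non-terminal is nullable if it can derive ε (the empty string): either it has an ε-production, or it has a production whose right-hand side consists entirely of nullable non-terminals.

There are no ε-productions, so no non-terminal can derive ε.
No non-terminals are nullable.

Answer: None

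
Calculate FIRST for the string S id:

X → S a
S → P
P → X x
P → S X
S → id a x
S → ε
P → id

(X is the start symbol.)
{ 'a', 'id' }

FIRST sets of the non-terminals involved (from the grammar, by fixed-point iteration):
  FIRST(S) = { 'a', 'id', ε }

To compute FIRST(S id), process the symbols left to right:
Symbol S is a non-terminal. Add FIRST(S) \ {ε} = { 'a', 'id' }
S is nullable (ε ∈ FIRST(S)), continue to the next symbol.
Symbol id is a terminal. Add 'id' and stop.
FIRST(S id) = { 'a', 'id' }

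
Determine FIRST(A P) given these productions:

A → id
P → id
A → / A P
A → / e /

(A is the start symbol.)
{ '/', 'id' }

FIRST sets of the non-terminals involved (from the grammar, by fixed-point iteration):
  FIRST(A) = { '/', 'id' }

To compute FIRST(A P), process the symbols left to right:
Symbol A is a non-terminal. Add FIRST(A) \ {ε} = { '/', 'id' }
A is not nullable (ε ∉ FIRST(A)), so stop here.
FIRST(A P) = { '/', 'id' }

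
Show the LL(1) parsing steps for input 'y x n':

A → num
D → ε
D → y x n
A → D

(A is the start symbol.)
Stack is shown with the top on the left.

Stack    Input    Action
------------------------
A $      y x n $  output A → D
D $      y x n $  output D → y x n
y x n $  y x n $  match 'y'
x n $    x n $    match 'x'
n $      n $      match 'n'
$        $        accept

The string is accepted.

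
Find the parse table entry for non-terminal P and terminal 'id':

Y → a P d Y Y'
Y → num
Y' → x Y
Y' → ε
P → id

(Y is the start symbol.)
P → id

To find M[P, 'id'], we find productions for P where 'id' is in the predict set (PREDICT(N → α) = (FIRST(α) \ {ε}) ∪ (FOLLOW(N) if α ⇒* ε)).

P → id: PREDICT = { 'id' }
  'id' is in predict set, so this production goes in M[P, 'id']

M[P, 'id'] = P → id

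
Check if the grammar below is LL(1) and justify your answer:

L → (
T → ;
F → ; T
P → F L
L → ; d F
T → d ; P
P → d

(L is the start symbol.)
Yes, the grammar is LL(1).

A grammar is LL(1) if for each non-terminal N with multiple productions, the predict sets of those productions are pairwise disjoint, where PREDICT(N → α) = (FIRST(α) \ {ε}) ∪ (FOLLOW(N) if α ⇒* ε).

Relevant sets:
  FIRST(F) = { ';' }

For L:
  PREDICT(L → '(') = { '(' }
  PREDICT(L → ';' d F) = { ';' }
For T:
  PREDICT(T → ';') = { ';' }
  PREDICT(T → d ';' P) = { 'd' }
For P:
  PREDICT(P → F L) = { ';' }
  PREDICT(P → d) = { 'd' }
F has a single production, so nothing to check there.

All predict sets are disjoint. The grammar IS LL(1).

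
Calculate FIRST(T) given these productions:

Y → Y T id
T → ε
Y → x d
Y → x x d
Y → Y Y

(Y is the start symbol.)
{ ε }

From T → ε:
  - ε-production, so ε ∈ FIRST(T)

Collecting: FIRST(T) = { ε }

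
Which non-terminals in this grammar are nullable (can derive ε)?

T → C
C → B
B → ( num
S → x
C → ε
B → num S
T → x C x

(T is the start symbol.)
A non-terminal is nullable if it can derive ε (the empty string): either it has an ε-production, or it has a production whose right-hand side consists entirely of nullable non-terminals.

ε-productions: C → ε
So C is immediately nullable.
T → C: every symbol on the right is nullable, so T is nullable too.
No further non-terminal can be added: every production for the remaining non-terminals contains a terminal or a non-nullable non-terminal.
Nullable = { 'C', 'T' }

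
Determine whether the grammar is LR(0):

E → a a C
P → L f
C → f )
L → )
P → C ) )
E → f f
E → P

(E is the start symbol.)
Augment with E' → E and build the canonical LR(0) collection (I0 = CLOSURE({[E' → . E]}), then GOTO on every symbol after a dot until no new states appear). It has 16 states:
  I0: { [C → . f )], [E → . P], [E → . a a C], [E → . f f], [E' → . E], [L → . )], [P → . C ) )], [P → . L f] }  — shift
  I1: { [L → ) .] }  — reduce
  I2: { [P → C . ) )] }  — shift
  I3: { [E' → E .] }  — accept
  I4: { [P → L . f] }  — shift
  I5: { [E → P .] }  — reduce
  I6: { [E → a . a C] }  — shift
  I7: { [C → f . )], [E → f . f] }  — shift
  I8: { [C → f ) .] }  — reduce
  I9: { [E → f f .] }  — reduce
  I10: { [C → . f )], [E → a a . C] }  — shift
  I11: { [E → a a C .] }  — reduce
  I12: { [C → f . )] }  — shift
  I13: { [P → L f .] }  — reduce
  I14: { [P → C ) . )] }  — shift
  I15: { [P → C ) ) .] }  — reduce

Every state is either a pure shift/goto state or contains exactly one complete item and nothing to shift — no conflicts. The grammar is LR(0).

Answer: Yes, the grammar is LR(0)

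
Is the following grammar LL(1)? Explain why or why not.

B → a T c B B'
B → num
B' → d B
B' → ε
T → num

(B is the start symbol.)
A grammar is LL(1) if for each non-terminal N with multiple productions, the predict sets of those productions are pairwise disjoint, where PREDICT(N → α) = (FIRST(α) \ {ε}) ∪ (FOLLOW(N) if α ⇒* ε).

Relevant sets:
  FOLLOW(B') = { $, 'd' }

For B:
  PREDICT(B → a T c B B') = { 'a' }
  PREDICT(B → num) = { 'num' }
For B':
  PREDICT(B' → d B) = { 'd' }
  PREDICT(B' → ε) = { $, 'd' }
T has a single production, so nothing to check there.

Conflict found: Predict set conflict for B': { 'd' }
The grammar is NOT LL(1).

Answer: No. Predict set conflict for B': { 'd' }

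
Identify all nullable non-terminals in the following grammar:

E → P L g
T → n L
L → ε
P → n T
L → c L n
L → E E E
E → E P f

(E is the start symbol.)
{ 'L' }

A non-terminal is nullable if it can derive ε (the empty string): either it has an ε-production, or it has a production whose right-hand side consists entirely of nullable non-terminals.

ε-productions: L → ε
So L is immediately nullable.
No further non-terminal can be added: every production for the remaining non-terminals contains a terminal or a non-nullable non-terminal.
Nullable = { 'L' }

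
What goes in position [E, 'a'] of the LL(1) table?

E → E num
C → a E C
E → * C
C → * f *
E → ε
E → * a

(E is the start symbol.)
E → ε

To find M[E, 'a'], we find productions for E where 'a' is in the predict set (PREDICT(N → α) = (FIRST(α) \ {ε}) ∪ (FOLLOW(N) if α ⇒* ε)).

Relevant sets:
  FIRST(E) = { '*', 'num', ε }
  FOLLOW(E) = { $, '*', 'a', 'num' }

E → E num: PREDICT = { '*', 'num' }
E → * C: PREDICT = { '*' }
E → ε: PREDICT = { $, '*', 'a', 'num' }
  'a' is in predict set, so this production goes in M[E, 'a']
E → * a: PREDICT = { '*' }

M[E, 'a'] = E → ε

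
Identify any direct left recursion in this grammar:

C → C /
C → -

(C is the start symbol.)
Yes, C is left-recursive

Direct left recursion occurs when N → N α for some non-terminal N (the right-hand side begins with the left-hand side itself).

C → C /: LEFT RECURSIVE (starts with C)
C → -: starts with '-'

The grammar has direct left recursion on: C.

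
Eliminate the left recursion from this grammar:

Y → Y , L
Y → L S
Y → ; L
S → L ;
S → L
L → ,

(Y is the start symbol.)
Y → L S Y'
Y → ; L Y'
Y' → , L Y'
Y' → ε
S → L ;
S → L
L → ,

Y is directly left-recursive. The standard transformation for
  A → A α₁ | ... | A α_m | β₁ | ... | β_n
is
  A  → β₁ A' | ... | β_n A'
  A' → α₁ A' | ... | α_m A' | ε

Y → L S becomes Y → L S Y'
Y → ; L becomes Y → ; L Y'
Y → Y , L becomes Y' → , L Y'
Add Y' → ε

Productions for other non-terminals are unchanged:
  S → L ;
  S → L
  L → ,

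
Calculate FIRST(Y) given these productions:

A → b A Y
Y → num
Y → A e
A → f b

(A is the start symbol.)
{ 'b', 'f', 'num' }

FIRST sets of the other non-terminals involved (by the same procedure, iterated to a fixed point):
  FIRST(A) = { 'b', 'f' }

From Y → num:
  - num is a terminal: add 'num' and stop
From Y → A e:
  - A is a non-terminal: add FIRST(A) \ {ε} = { 'b', 'f' }
    A is not nullable, so stop

Collecting: FIRST(Y) = { 'b', 'f', 'num' }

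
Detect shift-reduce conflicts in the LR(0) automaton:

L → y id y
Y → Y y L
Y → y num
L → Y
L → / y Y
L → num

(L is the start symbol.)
Yes — I3: [L → Y .] vs [Y → Y . y L]; I12: [L → / y Y .] vs [Y → Y . y L]

A shift-reduce conflict occurs when an LR(0) state has both:
  - a complete (reduce) item [A → α .] (dot at the end), and
  - a shift item [B → β . c γ] (dot before a terminal).

Augment with L' → L and build the canonical LR(0) collection (I0 = CLOSURE({[L' → . L]}), then GOTO on every symbol after a dot until no new states appear). It has 14 states:
  I0: { [L → . / y Y], [L → . Y], [L → . num], [L → . y id y], [L' → . L], [Y → . Y y L], [Y → . y num] }  — shift
  I1: { [L → / . y Y] }  — shift
  I2: { [L' → L .] }  — accept
  I3: { [L → Y .], [Y → Y . y L] }  — shift, reduce
  I4: { [L → num .] }  — reduce
  I5: { [L → y . id y], [Y → y . num] }  — shift
  I6: { [L → y id . y] }  — shift
  I7: { [Y → y num .] }  — reduce
  I8: { [L → y id y .] }  — reduce
  I9: { [L → . / y Y], [L → . Y], [L → . num], [L → . y id y], [Y → . Y y L], [Y → . y num], [Y → Y y . L] }  — shift
  I10: { [Y → Y y L .] }  — reduce
  I11: { [L → / y . Y], [Y → . Y y L], [Y → . y num] }  — shift
  I12: { [L → / y Y .], [Y → Y . y L] }  — shift, reduce
  I13: { [Y → y . num] }  — shift

I3 contains reduce item [L → Y .] and shift item [Y → Y . y L] — shift-reduce conflict.
I12 contains reduce item [L → / y Y .] and shift item [Y → Y . y L] — shift-reduce conflict.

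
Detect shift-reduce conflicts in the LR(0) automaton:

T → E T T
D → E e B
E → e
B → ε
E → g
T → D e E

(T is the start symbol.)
No shift-reduce conflicts

A shift-reduce conflict occurs when an LR(0) state has both:
  - a complete (reduce) item [A → α .] (dot at the end), and
  - a shift item [B → β . c γ] (dot before a terminal).

Augment with T' → T and build the canonical LR(0) collection (I0 = CLOSURE({[T' → . T]}), then GOTO on every symbol after a dot until no new states appear). It has 12 states:
  I0: { [D → . E e B], [E → . e], [E → . g], [T → . D e E], [T → . E T T], [T' → . T] }  — shift
  I1: { [T → D . e E] }  — shift
  I2: { [D → . E e B], [D → E . e B], [E → . e], [E → . g], [T → . D e E], [T → . E T T], [T → E . T T] }  — shift
  I3: { [T' → T .] }  — accept
  I4: { [E → e .] }  — reduce
  I5: { [E → g .] }  — reduce
  I6: { [D → . E e B], [E → . e], [E → . g], [T → . D e E], [T → . E T T], [T → E T . T] }  — shift
  I7: { [B → .], [D → E e . B], [E → e .] }  — 2 reduces
  I8: { [D → E e B .] }  — reduce
  I9: { [T → E T T .] }  — reduce
  I10: { [E → . e], [E → . g], [T → D e . E] }  — shift
  I11: { [T → D e E .] }  — reduce

No state contains both a complete item and a shift item.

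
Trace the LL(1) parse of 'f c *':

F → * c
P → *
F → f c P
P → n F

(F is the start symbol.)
LL(1) parsing maintains a stack (initially the start symbol over $) and the input. At each step: if the stack top is a terminal, match it against the current input token; if it is a non-terminal N, replace it with the RHS of M[N, lookahead] (the unique production whose predict set contains the lookahead).

Stack is shown with the top on the left.

Stack    Input    Action
------------------------
F $      f c * $  output F → f c P
f c P $  f c * $  match 'f'
c P $    c * $    match 'c'
P $      * $      output P → *
* $      * $      match '*'
$        $        accept

The string is accepted.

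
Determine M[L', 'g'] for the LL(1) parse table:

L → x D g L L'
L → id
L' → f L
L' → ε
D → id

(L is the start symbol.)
Empty (error entry)

To find M[L', 'g'], we find productions for L' where 'g' is in the predict set (PREDICT(N → α) = (FIRST(α) \ {ε}) ∪ (FOLLOW(N) if α ⇒* ε)).

Relevant sets:
  FOLLOW(L') = { $, 'f' }

L' → f L: PREDICT = { 'f' }
L' → ε: PREDICT = { $, 'f' }

M[L', 'g'] is empty (no production applies)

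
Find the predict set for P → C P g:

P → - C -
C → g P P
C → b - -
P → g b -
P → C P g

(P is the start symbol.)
PREDICT(P → C P g) = (FIRST(RHS) \ {ε}) ∪ (FOLLOW(P) if ε ∈ FIRST(RHS), i.e. RHS ⇒* ε)
FIRST(C) = { 'b', 'g' }
FIRST(C P g) = { 'b', 'g' }
ε ∉ FIRST(C P g), so FOLLOW(P) is not added.
PREDICT(P → C P g) = { 'b', 'g' }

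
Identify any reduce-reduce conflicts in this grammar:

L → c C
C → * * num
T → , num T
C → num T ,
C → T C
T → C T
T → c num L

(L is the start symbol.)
No reduce-reduce conflicts

A reduce-reduce conflict occurs when an LR(0) state has two complete items [A → α .] and [B → β .] — both call for a reduction, and with no lookahead the parser cannot choose between them.

Augment with L' → L and build the canonical LR(0) collection (I0 = CLOSURE({[L' → . L]}), then GOTO on every symbol after a dot until no new states appear). It has 20 states:
  I0: { [L → . c C], [L' → . L] }  — shift
  I1: { [L' → L .] }  — accept
  I2: { [C → . * * num], [C → . T C], [C → . num T ,], [L → c . C], [T → . , num T], [T → . C T], [T → . c num L] }  — shift
  I3: { [C → * . * num] }  — shift
  I4: { [T → , . num T] }  — shift
  I5: { [C → . * * num], [C → . T C], [C → . num T ,], [L → c C .], [T → . , num T], [T → . C T], [T → . c num L], [T → C . T] }  — shift, reduce
  I6: { [C → . * * num], [C → . T C], [C → . num T ,], [C → T . C], [T → . , num T], [T → . C T], [T → . c num L] }  — shift
  I7: { [T → c . num L] }  — shift
  I8: { [C → . * * num], [C → . T C], [C → . num T ,], [C → num . T ,], [T → . , num T], [T → . C T], [T → . c num L] }  — shift
  I9: { [C → . * * num], [C → . T C], [C → . num T ,], [T → . , num T], [T → . C T], [T → . c num L], [T → C . T] }  — shift
  I10: { [C → . * * num], [C → . T C], [C → . num T ,], [C → T . C], [C → num T . ,], [T → . , num T], [T → . C T], [T → . c num L] }  — shift
  I11: { [C → num T , .], [T → , . num T] }  — shift, reduce
  I12: { [C → . * * num], [C → . T C], [C → . num T ,], [C → T C .], [T → . , num T], [T → . C T], [T → . c num L], [T → C . T] }  — shift, reduce
  I13: { [C → . * * num], [C → . T C], [C → . num T ,], [C → T . C], [T → . , num T], [T → . C T], [T → . c num L], [T → C T .] }  — shift, reduce
  I14: { [C → . * * num], [C → . T C], [C → . num T ,], [T → , num . T], [T → . , num T], [T → . C T], [T → . c num L] }  — shift
  I15: { [C → . * * num], [C → . T C], [C → . num T ,], [C → T . C], [T → , num T .], [T → . , num T], [T → . C T], [T → . c num L] }  — shift, reduce
  I16: { [L → . c C], [T → c num . L] }  — shift
  I17: { [T → c num L .] }  — reduce
  I18: { [C → * * . num] }  — shift
  I19: { [C → * * num .] }  — reduce

No state contains more than one complete item.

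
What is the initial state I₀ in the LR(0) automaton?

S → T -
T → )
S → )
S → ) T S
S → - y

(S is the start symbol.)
First, augment the grammar with S' → S
I₀ = CLOSURE({ [S' → . S] }):
  [S' → . S] has the dot before S: add [S → . T -], [S → . )], [S → . ) T S], [S → . - y]
  [S → . T -] has the dot before T: add [T → . )]
No further items can be added.

I₀ = { [S → . ) T S], [S → . )], [S → . - y], [S → . T -], [S' → . S], [T → . )] }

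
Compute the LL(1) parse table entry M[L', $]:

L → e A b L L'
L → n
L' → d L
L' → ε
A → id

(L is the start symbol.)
To find M[L', $], we find productions for L' where $ is in the predict set (PREDICT(N → α) = (FIRST(α) \ {ε}) ∪ (FOLLOW(N) if α ⇒* ε)).

Relevant sets:
  FOLLOW(L') = { $, 'd' }

L' → d L: PREDICT = { 'd' }
L' → ε: PREDICT = { $, 'd' }
  $ is in predict set, so this production goes in M[L', $]

M[L', $] = L' → ε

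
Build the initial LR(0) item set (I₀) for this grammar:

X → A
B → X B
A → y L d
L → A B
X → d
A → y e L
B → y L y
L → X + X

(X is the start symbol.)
{ [A → . y L d], [A → . y e L], [X → . A], [X → . d], [X' → . X] }

First, augment the grammar with X' → X
I₀ = CLOSURE({ [X' → . X] }):
  [X' → . X] has the dot before X: add [X → . A], [X → . d]
  [X → . A] has the dot before A: add [A → . y L d], [A → . y e L]
No further items can be added.

I₀ = { [A → . y L d], [A → . y e L], [X → . A], [X → . d], [X' → . X] }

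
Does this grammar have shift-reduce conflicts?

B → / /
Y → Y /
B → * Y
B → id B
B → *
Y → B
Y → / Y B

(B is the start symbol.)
Augment with B' → B and build the canonical LR(0) collection (I0 = CLOSURE({[B' → . B]}), then GOTO on every symbol after a dot until no new states appear). It has 15 states:
  I0: { [B → . * Y], [B → . *], [B → . / /], [B → . id B], [B' → . B] }  — shift
  I1: { [B → * . Y], [B → * .], [B → . * Y], [B → . *], [B → . / /], [B → . id B], [Y → . / Y B], [Y → . B], [Y → . Y /] }  — shift, reduce
  I2: { [B → / . /] }  — shift
  I3: { [B' → B .] }  — accept
  I4: { [B → . * Y], [B → . *], [B → . / /], [B → . id B], [B → id . B] }  — shift
  I5: { [B → id B .] }  — reduce
  I6: { [B → / / .] }  — reduce
  I7: { [B → . * Y], [B → . *], [B → . / /], [B → . id B], [B → / . /], [Y → . / Y B], [Y → . B], [Y → . Y /], [Y → / . Y B] }  — shift
  I8: { [Y → B .] }  — reduce
  I9: { [B → * Y .], [Y → Y . /] }  — shift, reduce
  I10: { [Y → Y / .] }  — reduce
  I11: { [B → . * Y], [B → . *], [B → . / /], [B → . id B], [B → / . /], [B → / / .], [Y → . / Y B], [Y → . B], [Y → . Y /], [Y → / . Y B] }  — shift, reduce
  I12: { [B → . * Y], [B → . *], [B → . / /], [B → . id B], [Y → / Y . B], [Y → Y . /] }  — shift
  I13: { [B → / . /], [Y → Y / .] }  — shift, reduce
  I14: { [Y → / Y B .] }  — reduce

I1 contains reduce item [B → * .] and shift items [B → . *], [B → . * Y], [B → . / /], [B → . id B], [Y → . / Y B] — shift-reduce conflict.
I9 contains reduce item [B → * Y .] and shift item [Y → Y . /] — shift-reduce conflict.
I11 contains reduce item [B → / / .] and shift items [B → . *], [B → . * Y], [B → . / /], [B → / . /], [B → . id B], [Y → . / Y B] — shift-reduce conflict.
I13 contains reduce item [Y → Y / .] and shift item [B → / . /] — shift-reduce conflict.

Answer: Yes — I1: [B → * .] vs [B → . *]; I9: [B → * Y .] vs [Y → Y . /]; I11: [B → / / .] vs [B → . *]; I13: [Y → Y / .] vs [B → / . /]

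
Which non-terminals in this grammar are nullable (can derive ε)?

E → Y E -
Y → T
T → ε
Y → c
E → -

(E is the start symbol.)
ε-productions: T → ε
So T is immediately nullable.
Y → T: every symbol on the right is nullable, so Y is nullable too.
No further non-terminal can be added: every production for the remaining non-terminals contains a terminal or a non-nullable non-terminal.
Nullable = { 'T', 'Y' }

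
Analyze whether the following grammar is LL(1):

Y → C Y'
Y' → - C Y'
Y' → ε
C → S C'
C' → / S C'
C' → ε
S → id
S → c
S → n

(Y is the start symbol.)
Yes, the grammar is LL(1).

A grammar is LL(1) if for each non-terminal N with multiple productions, the predict sets of those productions are pairwise disjoint, where PREDICT(N → α) = (FIRST(α) \ {ε}) ∪ (FOLLOW(N) if α ⇒* ε).

Relevant sets:
  FOLLOW(Y') = { $ }
  FOLLOW(C') = { $, '-' }

For Y':
  PREDICT(Y' → '-' C Y') = { '-' }
  PREDICT(Y' → ε) = { $ }
For C':
  PREDICT(C' → '/' S C') = { '/' }
  PREDICT(C' → ε) = { $, '-' }
For S:
  PREDICT(S → id) = { 'id' }
  PREDICT(S → c) = { 'c' }
  PREDICT(S → n) = { 'n' }
Y, C have a single production, so nothing to check there.

All predict sets are disjoint. The grammar IS LL(1).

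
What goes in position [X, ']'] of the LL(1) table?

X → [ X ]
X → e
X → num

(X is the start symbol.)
Empty (error entry)

To find M[X, ']'], we find productions for X where ']' is in the predict set (PREDICT(N → α) = (FIRST(α) \ {ε}) ∪ (FOLLOW(N) if α ⇒* ε)).

X → [ X ]: PREDICT = { '[' }
X → e: PREDICT = { 'e' }
X → num: PREDICT = { 'num' }

M[X, ']'] is empty (no production applies)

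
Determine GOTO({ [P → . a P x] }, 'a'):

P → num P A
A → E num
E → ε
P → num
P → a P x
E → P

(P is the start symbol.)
{ [P → . a P x], [P → . num P A], [P → . num], [P → a . P x] }

GOTO(I, 'a') = CLOSURE({ [A → αX.β] : [A → α.Xβ] ∈ I, X = 'a' })

Items with dot before 'a', with the dot advanced:
  [P → . a P x] → [P → a . P x]
Closure of the advanced items:
  [P → a . P x] has the dot before P: add [P → . num P A], [P → . num], [P → . a P x]

GOTO = { [P → . a P x], [P → . num P A], [P → . num], [P → a . P x] }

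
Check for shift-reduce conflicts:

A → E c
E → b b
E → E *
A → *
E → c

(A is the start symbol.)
No shift-reduce conflicts

Augment with A' → A and build the canonical LR(0) collection (I0 = CLOSURE({[A' → . A]}), then GOTO on every symbol after a dot until no new states appear). It has 9 states:
  I0: { [A → . *], [A → . E c], [A' → . A], [E → . E *], [E → . b b], [E → . c] }  — shift
  I1: { [A → * .] }  — reduce
  I2: { [A' → A .] }  — accept
  I3: { [A → E . c], [E → E . *] }  — shift
  I4: { [E → b . b] }  — shift
  I5: { [E → c .] }  — reduce
  I6: { [E → b b .] }  — reduce
  I7: { [E → E * .] }  — reduce
  I8: { [A → E c .] }  — reduce

No state contains both a complete item and a shift item.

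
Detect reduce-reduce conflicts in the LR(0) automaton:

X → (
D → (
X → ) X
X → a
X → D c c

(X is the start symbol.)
A reduce-reduce conflict occurs when an LR(0) state has two complete items [A → α .] and [B → β .] — both call for a reduction, and with no lookahead the parser cannot choose between them.

Augment with X' → X and build the canonical LR(0) collection (I0 = CLOSURE({[X' → . X]}), then GOTO on every symbol after a dot until no new states appear). It has 9 states:
  I0: { [D → . (], [X → . (], [X → . ) X], [X → . D c c], [X → . a], [X' → . X] }  — shift
  I1: { [D → ( .], [X → ( .] }  — 2 reduces
  I2: { [D → . (], [X → ) . X], [X → . (], [X → . ) X], [X → . D c c], [X → . a] }  — shift
  I3: { [X → D . c c] }  — shift
  I4: { [X' → X .] }  — accept
  I5: { [X → a .] }  — reduce
  I6: { [X → D c . c] }  — shift
  I7: { [X → D c c .] }  — reduce
  I8: { [X → ) X .] }  — reduce

I1 contains complete items [D → ( .], [X → ( .] — reduce-reduce conflict.

Answer: Yes — I1: [D → ( .] vs [X → ( .]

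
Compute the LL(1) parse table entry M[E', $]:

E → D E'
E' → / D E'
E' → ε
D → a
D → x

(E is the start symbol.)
E' → ε

To find M[E', $], we find productions for E' where $ is in the predict set (PREDICT(N → α) = (FIRST(α) \ {ε}) ∪ (FOLLOW(N) if α ⇒* ε)).

Relevant sets:
  FOLLOW(E') = { $ }

E' → / D E': PREDICT = { '/' }
E' → ε: PREDICT = { $ }
  $ is in predict set, so this production goes in M[E', $]

M[E', $] = E' → ε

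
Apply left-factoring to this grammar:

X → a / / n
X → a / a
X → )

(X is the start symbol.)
Left-factoring transforms A → αβ₁ | αβ₂ into A → αA' and A' → β₁ | β₂
(α is the longest common prefix among the alternatives). Repeat until
no nonterminal has two alternatives with a common prefix.

Round 1: X has alternatives sharing prefix 'a /'. Introduce X': X → a / X'
  Add: X' → / n
  Add: X' → a

No remaining common prefixes — done.

Resulting grammar:
X → a / X'
X' → / n
X' → a
X → )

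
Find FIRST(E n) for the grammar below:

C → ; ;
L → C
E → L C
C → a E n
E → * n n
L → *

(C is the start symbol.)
{ '*', ';', 'a' }

FIRST sets of the non-terminals involved (from the grammar, by fixed-point iteration):
  FIRST(E) = { '*', ';', 'a' }

To compute FIRST(E n), process the symbols left to right:
Symbol E is a non-terminal. Add FIRST(E) \ {ε} = { '*', ';', 'a' }
E is not nullable (ε ∉ FIRST(E)), so stop here.
FIRST(E n) = { '*', ';', 'a' }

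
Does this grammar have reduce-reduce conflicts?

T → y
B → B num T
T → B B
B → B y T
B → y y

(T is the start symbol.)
A reduce-reduce conflict occurs when an LR(0) state has two complete items [A → α .] and [B → β .] — both call for a reduction, and with no lookahead the parser cannot choose between them.

Augment with T' → T and build the canonical LR(0) collection (I0 = CLOSURE({[T' → . T]}), then GOTO on every symbol after a dot until no new states appear). It has 12 states:
  I0: { [B → . B num T], [B → . B y T], [B → . y y], [T → . B B], [T → . y], [T' → . T] }  — shift
  I1: { [B → . B num T], [B → . B y T], [B → . y y], [B → B . num T], [B → B . y T], [T → B . B] }  — shift
  I2: { [T' → T .] }  — accept
  I3: { [B → y . y], [T → y .] }  — shift, reduce
  I4: { [B → y y .] }  — reduce
  I5: { [B → B . num T], [B → B . y T], [T → B B .] }  — shift, reduce
  I6: { [B → . B num T], [B → . B y T], [B → . y y], [B → B num . T], [T → . B B], [T → . y] }  — shift
  I7: { [B → . B num T], [B → . B y T], [B → . y y], [B → B y . T], [B → y . y], [T → . B B], [T → . y] }  — shift
  I8: { [B → B y T .] }  — reduce
  I9: { [B → y . y], [B → y y .], [T → y .] }  — shift, 2 reduces
  I10: { [B → B num T .] }  — reduce
  I11: { [B → . B num T], [B → . B y T], [B → . y y], [B → B y . T], [T → . B B], [T → . y] }  — shift

I9 contains complete items [B → y y .], [T → y .] — reduce-reduce conflict.

Answer: Yes — I9: [B → y y .] vs [T → y .]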